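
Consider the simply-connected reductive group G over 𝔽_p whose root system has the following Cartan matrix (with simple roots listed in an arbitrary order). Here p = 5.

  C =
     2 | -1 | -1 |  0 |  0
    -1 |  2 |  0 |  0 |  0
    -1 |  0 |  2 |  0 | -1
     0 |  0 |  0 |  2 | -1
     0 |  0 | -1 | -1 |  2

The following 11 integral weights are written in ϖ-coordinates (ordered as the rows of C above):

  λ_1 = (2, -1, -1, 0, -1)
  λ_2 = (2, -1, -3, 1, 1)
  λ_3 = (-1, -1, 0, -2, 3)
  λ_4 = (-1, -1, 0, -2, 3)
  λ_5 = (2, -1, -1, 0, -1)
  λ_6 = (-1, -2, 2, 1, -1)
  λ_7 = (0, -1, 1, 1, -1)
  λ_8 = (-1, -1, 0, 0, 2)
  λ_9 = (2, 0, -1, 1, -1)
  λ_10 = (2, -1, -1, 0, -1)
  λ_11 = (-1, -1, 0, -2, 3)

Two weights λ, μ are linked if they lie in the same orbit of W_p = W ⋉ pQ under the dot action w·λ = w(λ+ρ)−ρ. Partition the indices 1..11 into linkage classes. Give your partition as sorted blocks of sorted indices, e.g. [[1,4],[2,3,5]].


Type A_5, rank 5, |W|=720; reorder rows/cols to standard.

Folding the 11 weights λ_j+ρ into Ā_5 (reps in the given 5-coord order):

  1: (3, 0, 0, 1, 0)
  2: (1, 0, 2, 2, 0)
  3: (0, 0, 1, 1, 3)
  4: (0, 0, 1, 1, 3)
  5: (3, 0, 0, 1, 0)
  6: (1, 0, 2, 2, 0)
  7: (1, 0, 2, 2, 0)
  8: (0, 0, 1, 1, 3)
  9: (3, 0, 0, 1, 0)
  10: (3, 0, 0, 1, 0)
  11: (0, 0, 1, 1, 3)

Linkage partition of the 11 weights (3 classes, p=5):

[[1, 5, 9, 10], [2, 6, 7], [3, 4, 8, 11]]


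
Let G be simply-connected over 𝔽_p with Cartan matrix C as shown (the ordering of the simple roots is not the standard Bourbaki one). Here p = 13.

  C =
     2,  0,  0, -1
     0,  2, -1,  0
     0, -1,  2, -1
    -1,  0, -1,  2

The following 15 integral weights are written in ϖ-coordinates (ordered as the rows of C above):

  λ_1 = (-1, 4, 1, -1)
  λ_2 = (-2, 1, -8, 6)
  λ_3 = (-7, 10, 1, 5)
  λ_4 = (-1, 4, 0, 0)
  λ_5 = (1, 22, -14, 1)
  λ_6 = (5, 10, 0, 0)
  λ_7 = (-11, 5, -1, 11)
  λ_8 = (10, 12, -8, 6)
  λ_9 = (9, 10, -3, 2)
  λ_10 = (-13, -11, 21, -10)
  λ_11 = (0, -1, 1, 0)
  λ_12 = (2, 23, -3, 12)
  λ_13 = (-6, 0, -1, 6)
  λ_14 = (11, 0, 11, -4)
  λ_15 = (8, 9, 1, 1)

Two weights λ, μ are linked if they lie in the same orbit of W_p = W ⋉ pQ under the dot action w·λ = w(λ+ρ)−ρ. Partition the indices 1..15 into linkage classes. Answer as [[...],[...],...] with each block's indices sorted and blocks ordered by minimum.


Root system A_4: the 4×4 matrix C matches after relabeling.

W_13-reps of the 15 weights in Ā_13 (same 4-coord order as C):

    1: (0, 5, 2, 0)
    2: (0, 5, 1, 1)
    3: (0, 5, 2, 0)
    4: (0, 5, 1, 1)
    5: (1, 0, 2, 1)
    6: (0, 5, 1, 1)
    7: (5, 1, 0, 2)
    8: (0, 5, 2, 0)
    9: (1, 0, 2, 1)
    10: (0, 8, 1, 3)
    11: (1, 0, 2, 1)
    12: (1, 0, 2, 1)
    13: (5, 1, 0, 2)
    14: (0, 8, 1, 3)
    15: (1, 0, 2, 1)

These 15 weights hit 5 W_13-dot-orbits; sizes (3, 3, 5, 2, 2):

[[1, 3, 8], [2, 4, 6], [5, 9, 11, 12, 15], [7, 13], [10, 14]]


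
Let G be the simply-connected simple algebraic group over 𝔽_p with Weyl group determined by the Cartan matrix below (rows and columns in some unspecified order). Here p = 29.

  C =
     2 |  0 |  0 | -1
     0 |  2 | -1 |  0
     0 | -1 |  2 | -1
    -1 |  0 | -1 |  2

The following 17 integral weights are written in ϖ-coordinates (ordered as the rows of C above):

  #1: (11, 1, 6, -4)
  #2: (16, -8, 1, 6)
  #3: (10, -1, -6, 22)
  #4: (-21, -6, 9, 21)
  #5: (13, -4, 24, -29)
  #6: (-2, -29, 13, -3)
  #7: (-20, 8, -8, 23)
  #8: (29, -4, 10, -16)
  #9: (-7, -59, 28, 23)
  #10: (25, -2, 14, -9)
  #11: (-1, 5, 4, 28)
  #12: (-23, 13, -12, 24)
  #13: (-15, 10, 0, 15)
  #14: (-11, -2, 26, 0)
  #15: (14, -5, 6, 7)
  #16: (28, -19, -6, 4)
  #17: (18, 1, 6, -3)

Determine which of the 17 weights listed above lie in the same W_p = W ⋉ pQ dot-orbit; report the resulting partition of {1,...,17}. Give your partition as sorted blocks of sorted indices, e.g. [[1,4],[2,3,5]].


Dynkin diagram of C (from the 6 off-diagonal −1 entries): A_4.

Each λ_j+ρ reduced to Ā_29; 4-tuples below use C's row order:

  λ_1 → (9, 2, 4, 3);  λ_2 → (17, 2, 5, 2);  λ_3 → (6, 0, 0, 18);  λ_4 → (17, 2, 5, 2);  λ_5 → (14, 3, 3, 8);  λ_6 → (14, 11, 1, 2);  λ_7 → (17, 2, 5, 2);  λ_8 → (14, 3, 3, 8);  λ_9 → (6, 0, 0, 18);  λ_10 → (14, 3, 3, 8);  λ_11 → (6, 0, 0, 18);  λ_12 → (14, 3, 3, 8);  λ_13 → (14, 11, 1, 2);  λ_14 → (1, 1, 17, 9);  λ_15 → (14, 3, 3, 8);  λ_16 → (6, 0, 0, 18);  λ_17 → (17, 2, 5, 2)

Linkage partition of the 17 weights (6 classes, p=29):

[[1], [2, 4, 7, 17], [3, 9, 11, 16], [5, 8, 10, 12, 15], [6, 13], [14]]


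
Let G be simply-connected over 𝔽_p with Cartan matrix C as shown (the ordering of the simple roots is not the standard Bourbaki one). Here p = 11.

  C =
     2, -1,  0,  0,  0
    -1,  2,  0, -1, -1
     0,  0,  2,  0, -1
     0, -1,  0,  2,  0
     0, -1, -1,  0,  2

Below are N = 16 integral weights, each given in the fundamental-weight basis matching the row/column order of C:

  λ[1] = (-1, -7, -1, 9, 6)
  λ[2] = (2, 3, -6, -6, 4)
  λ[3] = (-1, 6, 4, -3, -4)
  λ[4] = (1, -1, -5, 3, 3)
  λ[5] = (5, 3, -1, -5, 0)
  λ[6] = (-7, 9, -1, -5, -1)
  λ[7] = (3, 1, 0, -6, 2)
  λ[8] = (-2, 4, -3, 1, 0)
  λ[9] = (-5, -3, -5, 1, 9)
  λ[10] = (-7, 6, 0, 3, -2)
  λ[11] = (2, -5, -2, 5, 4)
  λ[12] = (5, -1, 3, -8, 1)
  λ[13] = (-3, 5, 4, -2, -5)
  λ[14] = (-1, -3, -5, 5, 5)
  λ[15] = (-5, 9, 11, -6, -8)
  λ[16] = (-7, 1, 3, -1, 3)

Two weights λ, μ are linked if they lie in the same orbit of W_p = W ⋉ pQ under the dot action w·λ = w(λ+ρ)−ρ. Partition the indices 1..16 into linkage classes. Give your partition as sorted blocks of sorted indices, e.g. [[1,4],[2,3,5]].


Cartan matrix: type D_5 (|W|=1920); un-permuting the 5 rows.

Alcove-folded reps (p=11, 16 weights, presented ϖ-order):

  λ_1+ρ ↦ (6, 0, 0, 4, 0)
  λ_2+ρ ↦ (2, 0, 4, 4, 0)
  λ_3+ρ ↦ (0, 2, 2, 2, 0)
  λ_4+ρ ↦ (2, 0, 4, 4, 0)
  λ_5+ρ ↦ (6, 0, 0, 4, 0)
  λ_6+ρ ↦ (6, 0, 0, 4, 0)
  λ_7+ρ ↦ (1, 3, 1, 2, 0)
  λ_8+ρ ↦ (1, 3, 1, 2, 0)
  λ_9+ρ ↦ (2, 0, 4, 4, 0)
  λ_10+ρ ↦ (6, 0, 0, 4, 0)
  λ_11+ρ ↦ (1, 3, 1, 2, 0)
  λ_12+ρ ↦ (1, 1, 1, 0, 3)
  λ_13+ρ ↦ (1, 1, 1, 0, 3)
  λ_14+ρ ↦ (2, 0, 4, 4, 0)
  λ_15+ρ ↦ (1, 1, 1, 0, 3)
  λ_16+ρ ↦ (2, 0, 4, 4, 0)

Grouping the 16 weights by Ā_11-representative: 5 linkage classes.

[[1, 5, 6, 10], [2, 4, 9, 14, 16], [3], [7, 8, 11], [12, 13, 15]]


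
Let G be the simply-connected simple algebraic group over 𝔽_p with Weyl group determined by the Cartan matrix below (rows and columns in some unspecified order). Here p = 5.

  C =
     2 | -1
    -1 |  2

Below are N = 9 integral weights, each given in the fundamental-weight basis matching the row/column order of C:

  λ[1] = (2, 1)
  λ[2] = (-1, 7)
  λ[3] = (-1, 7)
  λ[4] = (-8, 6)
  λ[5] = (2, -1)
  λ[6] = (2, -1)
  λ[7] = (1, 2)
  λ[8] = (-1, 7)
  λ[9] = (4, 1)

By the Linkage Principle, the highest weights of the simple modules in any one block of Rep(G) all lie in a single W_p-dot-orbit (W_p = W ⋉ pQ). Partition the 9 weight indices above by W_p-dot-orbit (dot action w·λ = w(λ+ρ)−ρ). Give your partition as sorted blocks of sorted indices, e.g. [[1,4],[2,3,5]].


Dynkin diagram of C (from the 2 off-diagonal −1 entries): A_2.

W_5-reps of the 9 weights in Ā_5 (same 2-coord order as C):

    1: (3, 2)
    2: (3, 2)
    3: (3, 2)
    4: (3, 2)
    5: (3, 0)
    6: (3, 0)
    7: (2, 3)
    8: (3, 2)
    9: (3, 0)

The 9 indices split into 3 linkage classes (same alcove rep ⇔ same W_5-dot-orbit):

[[1, 2, 3, 4, 8], [5, 6, 9], [7]]


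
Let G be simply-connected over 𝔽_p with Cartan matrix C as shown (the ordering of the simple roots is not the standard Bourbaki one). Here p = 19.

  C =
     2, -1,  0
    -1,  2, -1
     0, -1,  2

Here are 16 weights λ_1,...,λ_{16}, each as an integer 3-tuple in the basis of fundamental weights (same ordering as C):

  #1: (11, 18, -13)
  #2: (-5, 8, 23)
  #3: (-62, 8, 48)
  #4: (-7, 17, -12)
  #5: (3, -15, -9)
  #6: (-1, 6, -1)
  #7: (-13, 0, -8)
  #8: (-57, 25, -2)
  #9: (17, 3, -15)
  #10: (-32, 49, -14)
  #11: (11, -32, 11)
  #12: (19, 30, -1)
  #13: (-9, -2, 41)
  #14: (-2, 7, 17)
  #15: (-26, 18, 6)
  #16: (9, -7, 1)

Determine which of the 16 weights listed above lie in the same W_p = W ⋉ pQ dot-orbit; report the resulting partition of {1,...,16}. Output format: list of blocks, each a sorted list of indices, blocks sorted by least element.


Cartan matrix: type A_3 (|W|=24); un-permuting the 3 rows.

Alcove-folded reps (p=19, 16 weights, presented ϖ-order):

    1: (0, 7, 0)
    2: (5, 5, 5)
    3: (5, 10, 1)
    4: (6, 1, 11)
    5: (5, 10, 1)
    6: (0, 7, 0)
    7: (6, 1, 11)
    8: (6, 1, 11)
    9: (5, 10, 1)
    10: (12, 0, 6)
    11: (0, 7, 0)
    12: (12, 0, 6)
    13: (5, 10, 1)
    14: (6, 1, 11)
    15: (12, 0, 6)
    16: (4, 2, 4)

Grouping the 16 weights by Ā_19-representative: 6 linkage classes.

[[1, 6, 11], [2], [3, 5, 9, 13], [4, 7, 8, 14], [10, 12, 15], [16]]


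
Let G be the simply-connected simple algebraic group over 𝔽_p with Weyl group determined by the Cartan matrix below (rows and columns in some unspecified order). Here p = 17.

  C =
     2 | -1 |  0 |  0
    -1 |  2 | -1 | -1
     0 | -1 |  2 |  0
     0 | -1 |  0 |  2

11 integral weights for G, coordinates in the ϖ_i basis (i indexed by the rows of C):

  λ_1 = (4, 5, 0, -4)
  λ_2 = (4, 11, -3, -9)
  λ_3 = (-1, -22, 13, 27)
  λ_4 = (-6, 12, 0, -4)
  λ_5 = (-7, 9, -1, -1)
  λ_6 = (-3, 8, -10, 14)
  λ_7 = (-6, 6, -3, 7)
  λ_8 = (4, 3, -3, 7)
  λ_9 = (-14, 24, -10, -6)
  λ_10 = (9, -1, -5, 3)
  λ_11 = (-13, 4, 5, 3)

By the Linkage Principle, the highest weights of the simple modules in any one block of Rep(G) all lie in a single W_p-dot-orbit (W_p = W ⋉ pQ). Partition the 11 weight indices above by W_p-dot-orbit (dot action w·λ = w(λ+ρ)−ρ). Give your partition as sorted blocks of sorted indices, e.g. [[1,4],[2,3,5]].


Dynkin diagram of C (from the 6 off-diagonal −1 entries): D_4.

W_17-reps of the 11 weights in Ā_17 (same 4-coord order as C):

  [1] (5, 3, 1, 3) · [2] (5, 0, 2, 8) · [3] (6, 4, 0, 0) · [4] (5, 3, 1, 3) · [5] (6, 4, 0, 0) · [6] (5, 0, 2, 8) · [7] (5, 0, 2, 8) · [8] (5, 0, 2, 8) · [9] (5, 3, 1, 3) · [10] (6, 4, 0, 0) · [11] (5, 3, 1, 3)

Grouping the 11 weights by Ā_17-representative: 3 linkage classes.

[[1, 4, 9, 11], [2, 6, 7, 8], [3, 5, 10]]


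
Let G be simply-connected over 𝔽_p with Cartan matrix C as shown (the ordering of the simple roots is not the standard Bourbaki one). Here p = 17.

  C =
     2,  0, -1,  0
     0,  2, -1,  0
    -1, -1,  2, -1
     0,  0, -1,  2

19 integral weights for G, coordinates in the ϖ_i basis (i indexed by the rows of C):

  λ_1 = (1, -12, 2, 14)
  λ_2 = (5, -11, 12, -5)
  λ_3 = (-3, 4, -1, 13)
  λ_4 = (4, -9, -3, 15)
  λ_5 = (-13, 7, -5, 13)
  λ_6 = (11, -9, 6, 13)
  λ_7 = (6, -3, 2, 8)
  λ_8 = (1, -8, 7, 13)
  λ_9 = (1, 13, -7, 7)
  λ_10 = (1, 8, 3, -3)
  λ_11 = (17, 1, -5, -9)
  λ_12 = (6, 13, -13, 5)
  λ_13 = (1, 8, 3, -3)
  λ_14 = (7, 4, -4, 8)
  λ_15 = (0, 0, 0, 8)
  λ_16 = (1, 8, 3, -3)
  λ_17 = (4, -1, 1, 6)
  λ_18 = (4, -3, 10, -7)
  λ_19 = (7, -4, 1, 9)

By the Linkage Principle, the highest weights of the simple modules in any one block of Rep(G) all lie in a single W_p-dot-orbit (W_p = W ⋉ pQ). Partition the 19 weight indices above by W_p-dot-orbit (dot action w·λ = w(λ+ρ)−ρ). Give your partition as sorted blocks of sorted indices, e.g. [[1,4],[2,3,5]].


Cartan matrix: type D_4 (|W|=192); un-permuting the 4 rows.

Each λ_j+ρ reduced to Ā_17; 4-tuples below use C's row order:

  1: (5, 2, 1, 6);  2: (4, 8, 1, 2);  3: (0, 3, 0, 12);  4: (5, 2, 1, 6);  5: (4, 8, 1, 2);  6: (4, 8, 1, 2);  7: (5, 0, 2, 7);  8: (5, 0, 2, 7);  9: (4, 8, 1, 2);  10: (2, 9, 2, 2);  11: (4, 8, 1, 2);  12: (5, 2, 1, 6);  13: (2, 9, 2, 2);  14: (5, 2, 1, 6);  15: (1, 1, 1, 9);  16: (2, 9, 2, 2);  17: (5, 0, 2, 7);  18: (5, 2, 1, 6);  19: (5, 0, 2, 7)

Partition of {1..19} into 6 W_17-dot-orbits:

[[1, 4, 12, 14, 18], [2, 5, 6, 9, 11], [3], [7, 8, 17, 19], [10, 13, 16], [15]]


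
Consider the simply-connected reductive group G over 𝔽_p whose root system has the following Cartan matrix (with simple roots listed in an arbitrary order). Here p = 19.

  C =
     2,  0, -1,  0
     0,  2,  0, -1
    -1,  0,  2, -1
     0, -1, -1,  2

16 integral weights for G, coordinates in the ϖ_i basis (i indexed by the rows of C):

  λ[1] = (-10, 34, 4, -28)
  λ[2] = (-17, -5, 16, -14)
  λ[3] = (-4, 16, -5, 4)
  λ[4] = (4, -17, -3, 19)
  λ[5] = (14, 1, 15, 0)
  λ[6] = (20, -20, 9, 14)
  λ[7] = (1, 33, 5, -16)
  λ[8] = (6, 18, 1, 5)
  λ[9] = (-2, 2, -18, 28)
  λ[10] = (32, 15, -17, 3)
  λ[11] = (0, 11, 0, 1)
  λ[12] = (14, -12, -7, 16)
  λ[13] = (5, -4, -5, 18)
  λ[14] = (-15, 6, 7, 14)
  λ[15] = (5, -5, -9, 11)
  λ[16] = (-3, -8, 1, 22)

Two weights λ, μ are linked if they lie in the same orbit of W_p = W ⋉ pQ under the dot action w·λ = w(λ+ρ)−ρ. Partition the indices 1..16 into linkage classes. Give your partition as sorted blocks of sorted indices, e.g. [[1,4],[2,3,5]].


A_4 Cartan matrix, 4 simple roots permuted; ρ=(1,1,1,1).

Each λ_j+ρ reduced to Ā_19; 4-tuples below use C's row order:

  λ_1 → (3, 4, 3, 5)
  λ_2 → (0, 1, 4, 12)
  λ_3 → (1, 12, 1, 2)
  λ_4 → (1, 12, 1, 2)
  λ_5 → (0, 1, 4, 12)
  λ_6 → (2, 4, 6, 0)
  λ_7 → (2, 4, 6, 0)
  λ_8 → (2, 4, 6, 0)
  λ_9 → (4, 10, 1, 1)
  λ_10 → (1, 12, 1, 2)
  λ_11 → (1, 12, 1, 2)
  λ_12 → (2, 4, 6, 0)
  λ_13 → (0, 1, 4, 12)
  λ_14 → (3, 4, 3, 5)
  λ_15 → (2, 4, 6, 0)
  λ_16 → (0, 1, 4, 12)

These 16 weights hit 5 W_19-dot-orbits; sizes (2, 4, 4, 5, 1):

[[1, 14], [2, 5, 13, 16], [3, 4, 10, 11], [6, 7, 8, 12, 15], [9]]


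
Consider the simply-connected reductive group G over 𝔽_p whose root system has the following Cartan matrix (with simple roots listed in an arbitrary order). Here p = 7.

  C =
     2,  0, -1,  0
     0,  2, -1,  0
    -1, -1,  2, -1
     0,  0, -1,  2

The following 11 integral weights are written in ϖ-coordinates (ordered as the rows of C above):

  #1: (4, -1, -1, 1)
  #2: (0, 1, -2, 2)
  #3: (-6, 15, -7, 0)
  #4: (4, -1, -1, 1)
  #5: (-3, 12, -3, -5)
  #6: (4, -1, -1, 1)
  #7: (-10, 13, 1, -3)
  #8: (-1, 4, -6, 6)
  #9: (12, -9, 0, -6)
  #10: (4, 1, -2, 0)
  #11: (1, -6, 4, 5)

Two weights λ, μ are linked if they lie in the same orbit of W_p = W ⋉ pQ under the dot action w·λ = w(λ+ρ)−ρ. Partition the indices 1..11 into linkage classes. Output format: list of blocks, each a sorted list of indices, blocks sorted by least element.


Dynkin diagram of C (from the 6 off-diagonal −1 entries): D_4.

W_7-reps of the 11 weights in Ā_7 (same 4-coord order as C):

  λ_1+ρ ↦ (5, 0, 0, 2) · λ_2+ρ ↦ (0, 1, 1, 2) · λ_3+ρ ↦ (0, 1, 1, 2) · λ_4+ρ ↦ (5, 0, 0, 2) · λ_5+ρ ↦ (0, 1, 1, 2) · λ_6+ρ ↦ (5, 0, 0, 2) · λ_7+ρ ↦ (5, 0, 0, 2) · λ_8+ρ ↦ (5, 0, 0, 2) · λ_9+ρ ↦ (4, 1, 1, 0) · λ_10+ρ ↦ (4, 1, 1, 0) · λ_11+ρ ↦ (4, 1, 1, 0)

These 11 weights hit 3 W_7-dot-orbits; sizes (5, 3, 3):

[[1, 4, 6, 7, 8], [2, 3, 5], [9, 10, 11]]


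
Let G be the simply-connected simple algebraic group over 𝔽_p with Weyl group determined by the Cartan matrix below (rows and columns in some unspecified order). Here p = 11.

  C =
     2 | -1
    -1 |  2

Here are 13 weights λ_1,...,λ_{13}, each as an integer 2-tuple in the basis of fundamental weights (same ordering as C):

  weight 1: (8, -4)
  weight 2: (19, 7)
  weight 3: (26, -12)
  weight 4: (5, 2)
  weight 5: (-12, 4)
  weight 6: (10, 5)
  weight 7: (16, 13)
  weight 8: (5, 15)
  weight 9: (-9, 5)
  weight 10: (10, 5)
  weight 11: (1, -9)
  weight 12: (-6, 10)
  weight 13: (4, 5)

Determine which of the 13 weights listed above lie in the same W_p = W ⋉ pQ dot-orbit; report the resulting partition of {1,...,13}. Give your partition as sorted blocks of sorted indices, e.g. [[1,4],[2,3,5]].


Dynkin diagram of C (from the 2 off-diagonal −1 entries): A_2.

Alcove-folded reps (p=11, 13 weights, presented ϖ-order):

  [1] (6, 3);  [2] (6, 3);  [3] (5, 0);  [4] (6, 3);  [5] (5, 6);  [6] (5, 0);  [7] (6, 3);  [8] (5, 0);  [9] (6, 2);  [10] (5, 0);  [11] (6, 2);  [12] (5, 6);  [13] (5, 6)

Linkage partition of the 13 weights (4 classes, p=11):

[[1, 2, 4, 7], [3, 6, 8, 10], [5, 12, 13], [9, 11]]


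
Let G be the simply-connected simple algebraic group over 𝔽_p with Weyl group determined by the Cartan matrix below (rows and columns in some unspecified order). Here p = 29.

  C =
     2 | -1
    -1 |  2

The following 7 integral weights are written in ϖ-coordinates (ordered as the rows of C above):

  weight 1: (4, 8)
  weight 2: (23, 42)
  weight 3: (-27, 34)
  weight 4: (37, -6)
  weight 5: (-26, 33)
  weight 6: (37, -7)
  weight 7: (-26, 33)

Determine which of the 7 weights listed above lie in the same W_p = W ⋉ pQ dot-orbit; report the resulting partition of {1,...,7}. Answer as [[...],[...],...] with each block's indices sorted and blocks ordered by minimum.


Root system A_2: the 2×2 matrix C matches after relabeling.

Folding the 7 weights λ_j+ρ into Ā_29 (reps in the given 2-coord order):

  λ_1 → (5, 9) · λ_2 → (5, 9) · λ_3 → (20, 3) · λ_4 → (20, 4) · λ_5 → (20, 4) · λ_6 → (20, 3) · λ_7 → (20, 4)

The 7 indices split into 3 linkage classes (same alcove rep ⇔ same W_29-dot-orbit):

[[1, 2], [3, 6], [4, 5, 7]]


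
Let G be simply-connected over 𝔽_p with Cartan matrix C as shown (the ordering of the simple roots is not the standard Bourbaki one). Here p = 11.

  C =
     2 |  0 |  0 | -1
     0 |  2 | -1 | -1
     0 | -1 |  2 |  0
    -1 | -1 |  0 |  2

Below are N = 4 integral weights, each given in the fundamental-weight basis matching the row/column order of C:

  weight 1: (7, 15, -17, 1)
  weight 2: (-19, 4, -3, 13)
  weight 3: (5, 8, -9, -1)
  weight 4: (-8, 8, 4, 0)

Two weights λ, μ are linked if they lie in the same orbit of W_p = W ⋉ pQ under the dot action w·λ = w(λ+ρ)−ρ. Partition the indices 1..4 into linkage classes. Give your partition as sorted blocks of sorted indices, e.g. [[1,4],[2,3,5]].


Cartan matrix: type A_4 (|W|=120); un-permuting the 4 rows.

Ā_11 reps of the 4 weights (A_4, coords as presented):

  [1] (2, 1, 4, 0) · [2] (3, 3, 1, 3) · [3] (2, 1, 4, 0) · [4] (3, 3, 1, 3)

Grouping the 4 weights by Ā_11-representative: 2 linkage classes.

[[1, 3], [2, 4]]


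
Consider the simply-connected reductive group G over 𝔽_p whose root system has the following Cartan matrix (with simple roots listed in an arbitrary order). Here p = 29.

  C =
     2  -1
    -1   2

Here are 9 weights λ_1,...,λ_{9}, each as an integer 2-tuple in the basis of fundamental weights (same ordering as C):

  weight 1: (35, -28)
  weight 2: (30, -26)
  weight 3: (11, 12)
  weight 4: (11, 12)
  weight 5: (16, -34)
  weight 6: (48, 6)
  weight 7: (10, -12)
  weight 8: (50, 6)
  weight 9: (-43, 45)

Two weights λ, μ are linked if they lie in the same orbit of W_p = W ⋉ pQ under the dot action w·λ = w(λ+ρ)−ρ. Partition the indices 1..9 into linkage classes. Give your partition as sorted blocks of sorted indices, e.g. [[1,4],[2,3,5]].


C ↔ A_2 under row/col permutation; |W(A_2)| = 6.

λ_j+ρ reflected into Ā_29 (⟨·,θ^∨⟩≤29); 2-tuples as given:

    [1] (2, 20)
    [2] (4, 23)
    [3] (12, 13)
    [4] (12, 13)
    [5] (12, 13)
    [6] (2, 20)
    [7] (0, 11)
    [8] (0, 22)
    [9] (12, 13)

Linkage partition of the 9 weights (5 classes, p=29):

[[1, 6], [2], [3, 4, 5, 9], [7], [8]]


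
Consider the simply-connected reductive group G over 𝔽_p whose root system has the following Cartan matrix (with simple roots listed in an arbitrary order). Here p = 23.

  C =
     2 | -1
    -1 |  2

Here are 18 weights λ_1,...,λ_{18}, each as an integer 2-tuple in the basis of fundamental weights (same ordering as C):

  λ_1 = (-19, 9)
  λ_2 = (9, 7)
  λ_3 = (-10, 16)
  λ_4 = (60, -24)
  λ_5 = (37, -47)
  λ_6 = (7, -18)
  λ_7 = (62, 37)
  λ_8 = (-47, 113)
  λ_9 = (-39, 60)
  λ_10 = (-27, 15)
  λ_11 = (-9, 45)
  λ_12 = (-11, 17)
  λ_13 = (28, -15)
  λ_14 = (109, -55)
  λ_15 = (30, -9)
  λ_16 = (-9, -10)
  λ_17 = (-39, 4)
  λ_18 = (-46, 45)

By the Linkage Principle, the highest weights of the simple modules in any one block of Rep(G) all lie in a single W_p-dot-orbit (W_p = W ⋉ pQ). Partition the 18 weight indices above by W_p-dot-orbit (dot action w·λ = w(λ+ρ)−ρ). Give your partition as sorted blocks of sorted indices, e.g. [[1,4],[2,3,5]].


Type A_2, rank 2, |W|=6; reorder rows/cols to standard.

W_23-reps of the 18 weights in Ā_23 (same 2-coord order as C):

  [1] (10, 8)
  [2] (10, 8)
  [3] (9, 8)
  [4] (15, 0)
  [5] (15, 0)
  [6] (9, 8)
  [7] (9, 8)
  [8] (0, 22)
  [9] (15, 0)
  [10] (13, 7)
  [11] (15, 0)
  [12] (10, 8)
  [13] (9, 8)
  [14] (10, 8)
  [15] (15, 0)
  [16] (9, 8)
  [17] (10, 8)
  [18] (0, 22)

Linkage partition of the 18 weights (5 classes, p=23):

[[1, 2, 12, 14, 17], [3, 6, 7, 13, 16], [4, 5, 9, 11, 15], [8, 18], [10]]


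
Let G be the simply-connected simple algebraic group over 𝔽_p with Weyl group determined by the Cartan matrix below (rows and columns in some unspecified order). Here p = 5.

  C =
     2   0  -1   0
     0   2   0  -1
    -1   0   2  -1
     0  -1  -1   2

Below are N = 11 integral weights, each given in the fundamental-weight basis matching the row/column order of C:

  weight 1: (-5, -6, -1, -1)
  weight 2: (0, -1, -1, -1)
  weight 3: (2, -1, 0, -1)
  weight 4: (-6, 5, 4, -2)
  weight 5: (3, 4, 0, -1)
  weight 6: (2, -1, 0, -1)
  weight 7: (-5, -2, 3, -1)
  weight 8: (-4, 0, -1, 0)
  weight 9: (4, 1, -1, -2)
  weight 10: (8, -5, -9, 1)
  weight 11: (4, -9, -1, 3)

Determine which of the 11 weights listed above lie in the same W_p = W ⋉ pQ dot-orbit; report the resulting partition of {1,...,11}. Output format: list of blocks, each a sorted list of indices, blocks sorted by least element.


Cartan matrix: type A_4 (|W|=120); un-permuting the 4 rows.

W_5-reps of the 11 weights in Ā_5 (same 4-coord order as C):

  λ_1 → (1, 0, 0, 0);  λ_2 → (1, 0, 0, 0);  λ_3 → (3, 0, 1, 0);  λ_4 → (1, 0, 0, 0);  λ_5 → (1, 0, 0, 0);  λ_6 → (3, 0, 1, 0);  λ_7 → (3, 0, 1, 0);  λ_8 → (0, 1, 1, 1);  λ_9 → (3, 0, 1, 0);  λ_10 → (1, 0, 2, 1);  λ_11 → (3, 0, 1, 0)

These 11 weights hit 4 W_5-dot-orbits; sizes (4, 5, 1, 1):

[[1, 2, 4, 5], [3, 6, 7, 9, 11], [8], [10]]


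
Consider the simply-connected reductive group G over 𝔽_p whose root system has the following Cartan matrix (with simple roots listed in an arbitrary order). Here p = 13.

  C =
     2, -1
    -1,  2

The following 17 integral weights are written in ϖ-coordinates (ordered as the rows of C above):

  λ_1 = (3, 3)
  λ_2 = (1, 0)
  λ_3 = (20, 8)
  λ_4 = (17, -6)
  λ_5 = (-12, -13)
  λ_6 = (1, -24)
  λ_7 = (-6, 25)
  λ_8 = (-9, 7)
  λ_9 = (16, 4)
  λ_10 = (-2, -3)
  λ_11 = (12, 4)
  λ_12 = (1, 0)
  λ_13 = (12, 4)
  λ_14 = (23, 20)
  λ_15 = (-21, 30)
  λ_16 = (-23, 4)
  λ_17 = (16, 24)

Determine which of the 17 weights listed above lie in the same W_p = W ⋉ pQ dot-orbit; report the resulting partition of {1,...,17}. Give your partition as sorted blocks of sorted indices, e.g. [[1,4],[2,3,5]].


A_2 Cartan matrix, 2 simple roots permuted; ρ=(1,1).

Ā_13 reps of the 17 weights (A_2, coords as presented):

  λ_1 → (4, 4);  λ_2 → (2, 1);  λ_3 → (4, 4);  λ_4 → (8, 0);  λ_5 → (2, 1);  λ_6 → (3, 8);  λ_7 → (8, 0);  λ_8 → (8, 0);  λ_9 → (4, 4);  λ_10 → (2, 1);  λ_11 → (8, 0);  λ_12 → (2, 1);  λ_13 → (8, 0);  λ_14 → (5, 2);  λ_15 → (5, 2);  λ_16 → (4, 4);  λ_17 → (1, 9)

These 17 weights hit 6 W_13-dot-orbits; sizes (4, 4, 5, 1, 2, 1):

[[1, 3, 9, 16], [2, 5, 10, 12], [4, 7, 8, 11, 13], [6], [14, 15], [17]]


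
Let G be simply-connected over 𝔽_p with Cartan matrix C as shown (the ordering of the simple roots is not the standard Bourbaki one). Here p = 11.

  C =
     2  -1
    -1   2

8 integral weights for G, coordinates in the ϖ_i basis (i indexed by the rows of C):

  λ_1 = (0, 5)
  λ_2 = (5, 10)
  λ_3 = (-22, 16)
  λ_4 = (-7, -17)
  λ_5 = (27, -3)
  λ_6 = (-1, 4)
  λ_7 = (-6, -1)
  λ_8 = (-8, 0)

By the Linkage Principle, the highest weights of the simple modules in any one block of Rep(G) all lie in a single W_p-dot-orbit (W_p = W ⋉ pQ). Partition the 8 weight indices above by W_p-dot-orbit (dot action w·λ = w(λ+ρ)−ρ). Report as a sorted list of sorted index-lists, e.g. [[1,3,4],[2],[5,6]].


Dynkin diagram of C (from the 2 off-diagonal −1 entries): A_2.

Folding the 8 weights λ_j+ρ into Ā_11 (reps in the given 2-coord order):

  1: (1, 6);  2: (0, 5);  3: (1, 6);  4: (0, 5);  5: (2, 5);  6: (0, 5);  7: (0, 5);  8: (1, 6)

3 distinct reps among the 8 weights ⇒ 3 W_11-linkage classes:

[[1, 3, 8], [2, 4, 6, 7], [5]]


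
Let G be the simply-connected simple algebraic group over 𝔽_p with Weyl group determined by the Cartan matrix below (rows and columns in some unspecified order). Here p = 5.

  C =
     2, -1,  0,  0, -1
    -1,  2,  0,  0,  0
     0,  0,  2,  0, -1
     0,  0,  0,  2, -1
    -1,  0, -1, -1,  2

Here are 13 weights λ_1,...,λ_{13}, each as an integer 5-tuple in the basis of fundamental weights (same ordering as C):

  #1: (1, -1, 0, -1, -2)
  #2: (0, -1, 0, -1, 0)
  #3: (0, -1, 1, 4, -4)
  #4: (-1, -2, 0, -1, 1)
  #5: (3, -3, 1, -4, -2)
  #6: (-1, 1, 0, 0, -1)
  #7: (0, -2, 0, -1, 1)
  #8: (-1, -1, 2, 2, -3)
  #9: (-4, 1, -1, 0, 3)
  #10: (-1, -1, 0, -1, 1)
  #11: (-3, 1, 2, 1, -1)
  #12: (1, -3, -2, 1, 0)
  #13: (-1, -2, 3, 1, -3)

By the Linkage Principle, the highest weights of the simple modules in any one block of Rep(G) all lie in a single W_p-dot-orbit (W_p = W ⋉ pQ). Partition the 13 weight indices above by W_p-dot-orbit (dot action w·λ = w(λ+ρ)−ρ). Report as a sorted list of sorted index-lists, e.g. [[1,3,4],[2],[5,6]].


Root system D_5: the 5×5 matrix C matches after relabeling.

Folding the 13 weights λ_j+ρ into Ā_5 (reps in the given 5-coord order):

  [1] (1, 0, 0, 1, 0);  [2] (1, 0, 1, 0, 1);  [3] (0, 2, 1, 2, 0);  [4] (1, 0, 1, 0, 1);  [5] (1, 0, 1, 0, 1);  [6] (0, 2, 1, 1, 0);  [7] (1, 0, 1, 0, 1);  [8] (0, 2, 1, 1, 0);  [9] (1, 0, 0, 1, 0);  [10] (0, 0, 1, 0, 2);  [11] (0, 0, 1, 0, 2);  [12] (0, 2, 1, 2, 0);  [13] (0, 2, 1, 1, 0)

Partition of {1..13} into 5 W_5-dot-orbits:

[[1, 9], [2, 4, 5, 7], [3, 12], [6, 8, 13], [10, 11]]


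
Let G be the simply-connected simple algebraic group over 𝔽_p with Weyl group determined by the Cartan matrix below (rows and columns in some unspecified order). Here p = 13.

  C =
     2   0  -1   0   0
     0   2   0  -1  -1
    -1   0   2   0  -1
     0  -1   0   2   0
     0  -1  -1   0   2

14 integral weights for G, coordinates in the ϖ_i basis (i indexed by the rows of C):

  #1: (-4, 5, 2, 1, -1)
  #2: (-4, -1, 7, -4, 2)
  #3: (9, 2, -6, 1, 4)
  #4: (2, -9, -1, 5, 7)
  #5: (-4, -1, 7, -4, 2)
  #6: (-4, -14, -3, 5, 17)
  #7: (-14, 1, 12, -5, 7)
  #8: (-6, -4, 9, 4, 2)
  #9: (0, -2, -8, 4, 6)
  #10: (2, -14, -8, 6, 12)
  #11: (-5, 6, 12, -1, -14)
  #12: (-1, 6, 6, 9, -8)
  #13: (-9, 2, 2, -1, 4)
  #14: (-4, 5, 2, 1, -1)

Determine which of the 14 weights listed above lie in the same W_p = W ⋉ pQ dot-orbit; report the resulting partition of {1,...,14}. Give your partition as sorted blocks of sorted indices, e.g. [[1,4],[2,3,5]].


A_5 Cartan matrix, 5 simple roots permuted; ρ=(1,1,1,1,1).

Ā_13 reps of the 14 weights (A_5, coords as presented):

  1: (3, 6, 0, 2, 0);  2: (3, 3, 5, 0, 0);  3: (3, 3, 5, 0, 0);  4: (3, 6, 0, 2, 0);  5: (3, 3, 5, 0, 0);  6: (3, 6, 0, 2, 0);  7: (3, 6, 0, 2, 0);  8: (3, 3, 5, 0, 0);  9: (6, 0, 0, 4, 1);  10: (0, 0, 4, 6, 3);  11: (0, 0, 4, 6, 3);  12: (0, 0, 4, 6, 3);  13: (3, 3, 5, 0, 0);  14: (3, 6, 0, 2, 0)

Partition of {1..14} into 4 W_13-dot-orbits:

[[1, 4, 6, 7, 14], [2, 3, 5, 8, 13], [9], [10, 11, 12]]


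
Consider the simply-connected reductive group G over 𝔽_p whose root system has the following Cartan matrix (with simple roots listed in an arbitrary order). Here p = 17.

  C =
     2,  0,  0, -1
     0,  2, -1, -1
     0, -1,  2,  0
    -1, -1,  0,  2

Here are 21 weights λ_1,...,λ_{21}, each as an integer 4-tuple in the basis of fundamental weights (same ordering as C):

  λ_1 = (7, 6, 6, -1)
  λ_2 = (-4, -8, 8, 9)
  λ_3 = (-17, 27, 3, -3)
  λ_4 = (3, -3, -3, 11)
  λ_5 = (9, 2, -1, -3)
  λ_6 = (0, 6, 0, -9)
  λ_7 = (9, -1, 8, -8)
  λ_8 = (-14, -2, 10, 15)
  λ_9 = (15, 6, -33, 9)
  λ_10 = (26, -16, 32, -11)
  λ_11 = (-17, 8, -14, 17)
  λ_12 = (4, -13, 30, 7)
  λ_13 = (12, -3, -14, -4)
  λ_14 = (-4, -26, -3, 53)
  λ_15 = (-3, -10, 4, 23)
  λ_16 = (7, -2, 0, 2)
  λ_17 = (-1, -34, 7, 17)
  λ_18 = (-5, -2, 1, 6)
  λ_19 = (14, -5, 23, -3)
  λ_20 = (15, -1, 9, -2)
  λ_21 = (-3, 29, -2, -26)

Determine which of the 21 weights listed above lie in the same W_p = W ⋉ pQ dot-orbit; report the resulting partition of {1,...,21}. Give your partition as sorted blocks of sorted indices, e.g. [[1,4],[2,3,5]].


Cartan matrix: type A_4 (|W|=120); un-permuting the 4 rows.

Alcove-folded reps (p=17, 21 weights, presented ϖ-order):

  1: (3, 7, 2, 0);  2: (3, 7, 2, 0);  3: (4, 1, 1, 2);  4: (4, 2, 2, 8);  5: (8, 1, 0, 2);  6: (7, 1, 0, 0);  7: (3, 7, 2, 0);  8: (4, 1, 1, 2);  9: (7, 1, 1, 0);  10: (7, 1, 1, 0);  11: (4, 1, 1, 2);  12: (4, 2, 2, 8);  13: (4, 2, 2, 8);  14: (3, 7, 2, 0);  15: (4, 2, 2, 8);  16: (8, 1, 0, 2);  17: (7, 1, 1, 0);  18: (4, 1, 1, 2);  19: (4, 1, 1, 2);  20: (7, 1, 1, 0);  21: (4, 2, 2, 8)

Linkage partition of the 21 weights (6 classes, p=17):

[[1, 2, 7, 14], [3, 8, 11, 18, 19], [4, 12, 13, 15, 21], [5, 16], [6], [9, 10, 17, 20]]


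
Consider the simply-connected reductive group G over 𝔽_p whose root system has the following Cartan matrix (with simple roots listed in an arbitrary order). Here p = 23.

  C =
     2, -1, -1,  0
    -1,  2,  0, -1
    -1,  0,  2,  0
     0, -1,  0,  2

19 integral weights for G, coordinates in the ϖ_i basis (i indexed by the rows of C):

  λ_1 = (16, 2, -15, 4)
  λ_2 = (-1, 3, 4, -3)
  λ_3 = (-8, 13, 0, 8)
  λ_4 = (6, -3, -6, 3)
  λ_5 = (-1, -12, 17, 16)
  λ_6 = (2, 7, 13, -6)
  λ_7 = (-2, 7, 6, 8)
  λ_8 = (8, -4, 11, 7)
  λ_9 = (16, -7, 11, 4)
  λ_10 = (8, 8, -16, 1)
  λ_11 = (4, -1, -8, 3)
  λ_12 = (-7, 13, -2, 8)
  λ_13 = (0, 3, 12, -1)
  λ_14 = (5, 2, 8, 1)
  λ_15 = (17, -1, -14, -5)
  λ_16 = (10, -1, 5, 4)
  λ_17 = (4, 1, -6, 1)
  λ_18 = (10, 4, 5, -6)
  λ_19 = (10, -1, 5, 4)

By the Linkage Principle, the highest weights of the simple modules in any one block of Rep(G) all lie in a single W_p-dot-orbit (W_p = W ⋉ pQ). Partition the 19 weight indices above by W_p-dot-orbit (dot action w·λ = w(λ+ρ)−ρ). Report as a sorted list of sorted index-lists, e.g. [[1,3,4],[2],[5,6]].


Cartan matrix: type A_4 (|W|=120); un-permuting the 4 rows.

Ā_23 reps of the 19 weights (A_4, coords as presented):

  λ_1 → (3, 3, 12, 3);  λ_2 → (0, 2, 5, 2);  λ_3 → (1, 7, 6, 9);  λ_4 → (0, 2, 5, 2);  λ_5 → (11, 0, 6, 5);  λ_6 → (3, 3, 12, 3);  λ_7 → (1, 7, 6, 9);  λ_8 → (6, 3, 9, 2);  λ_9 → (11, 0, 6, 5);  λ_10 → (6, 3, 9, 2);  λ_11 → (0, 2, 5, 2);  λ_12 → (1, 7, 6, 9);  λ_13 → (1, 4, 13, 0);  λ_14 → (6, 3, 9, 2);  λ_15 → (1, 4, 13, 0);  λ_16 → (11, 0, 6, 5);  λ_17 → (0, 2, 5, 2);  λ_18 → (11, 0, 6, 5);  λ_19 → (11, 0, 6, 5)

Grouping the 19 weights by Ā_23-representative: 6 linkage classes.

[[1, 6], [2, 4, 11, 17], [3, 7, 12], [5, 9, 16, 18, 19], [8, 10, 14], [13, 15]]


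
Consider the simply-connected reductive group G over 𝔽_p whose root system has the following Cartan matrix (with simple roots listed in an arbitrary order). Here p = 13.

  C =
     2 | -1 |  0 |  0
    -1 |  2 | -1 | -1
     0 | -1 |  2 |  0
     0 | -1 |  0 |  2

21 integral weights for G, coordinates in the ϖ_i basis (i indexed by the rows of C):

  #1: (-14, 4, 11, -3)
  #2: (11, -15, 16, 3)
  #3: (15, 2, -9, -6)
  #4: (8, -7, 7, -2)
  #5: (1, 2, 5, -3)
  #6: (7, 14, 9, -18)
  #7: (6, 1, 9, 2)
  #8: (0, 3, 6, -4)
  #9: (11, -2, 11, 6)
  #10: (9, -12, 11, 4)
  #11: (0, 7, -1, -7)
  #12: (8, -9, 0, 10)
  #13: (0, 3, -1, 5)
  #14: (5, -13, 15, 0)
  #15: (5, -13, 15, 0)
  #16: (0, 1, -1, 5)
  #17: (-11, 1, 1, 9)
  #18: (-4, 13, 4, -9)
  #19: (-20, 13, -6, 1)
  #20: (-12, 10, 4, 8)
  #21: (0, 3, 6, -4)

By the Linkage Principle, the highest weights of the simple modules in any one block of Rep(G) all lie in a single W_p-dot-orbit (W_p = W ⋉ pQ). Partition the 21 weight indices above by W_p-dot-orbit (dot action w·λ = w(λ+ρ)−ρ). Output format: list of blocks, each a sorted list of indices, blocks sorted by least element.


Dynkin diagram of C (from the 6 off-diagonal −1 entries): D_4.

Folding the 21 weights λ_j+ρ into Ā_13 (reps in the given 4-coord order):

  1: (1, 2, 0, 6)
  2: (2, 1, 1, 6)
  3: (3, 2, 1, 2)
  4: (2, 1, 1, 6)
  5: (2, 1, 6, 2)
  6: (3, 2, 1, 2)
  7: (2, 1, 1, 6)
  8: (1, 1, 7, 3)
  9: (1, 1, 1, 6)
  10: (1, 1, 1, 6)
  11: (1, 2, 0, 6)
  12: (1, 1, 7, 3)
  13: (1, 2, 0, 6)
  14: (1, 1, 1, 6)
  15: (1, 1, 1, 6)
  16: (1, 2, 0, 6)
  17: (2, 1, 6, 2)
  18: (3, 2, 1, 2)
  19: (3, 2, 1, 2)
  20: (1, 1, 7, 3)
  21: (1, 1, 7, 3)

The 21 indices split into 6 linkage classes (same alcove rep ⇔ same W_13-dot-orbit):

[[1, 11, 13, 16], [2, 4, 7], [3, 6, 18, 19], [5, 17], [8, 12, 20, 21], [9, 10, 14, 15]]


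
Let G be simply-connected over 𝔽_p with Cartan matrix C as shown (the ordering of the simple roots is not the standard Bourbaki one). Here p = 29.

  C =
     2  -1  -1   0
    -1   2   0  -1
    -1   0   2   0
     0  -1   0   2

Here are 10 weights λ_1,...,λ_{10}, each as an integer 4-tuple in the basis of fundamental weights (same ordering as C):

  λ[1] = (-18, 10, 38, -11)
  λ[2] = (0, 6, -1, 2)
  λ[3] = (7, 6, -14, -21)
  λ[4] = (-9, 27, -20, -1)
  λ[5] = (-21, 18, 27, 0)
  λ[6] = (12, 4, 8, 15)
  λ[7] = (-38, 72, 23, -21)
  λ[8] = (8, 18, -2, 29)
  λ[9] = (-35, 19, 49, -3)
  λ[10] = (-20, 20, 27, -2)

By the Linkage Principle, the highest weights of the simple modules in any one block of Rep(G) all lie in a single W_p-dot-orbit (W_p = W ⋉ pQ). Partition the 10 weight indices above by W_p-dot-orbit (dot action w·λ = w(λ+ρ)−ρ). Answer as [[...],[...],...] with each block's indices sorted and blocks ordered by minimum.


Cartan matrix: type A_4 (|W|=120); un-permuting the 4 rows.

Folding the 10 weights λ_j+ρ into Ā_29 (reps in the given 4-coord order):

  λ_1 → (1, 6, 12, 4) · λ_2 → (1, 7, 0, 3) · λ_3 → (8, 5, 5, 2) · λ_4 → (19, 1, 8, 0) · λ_5 → (19, 1, 8, 0) · λ_6 → (8, 5, 5, 2) · λ_7 → (8, 5, 5, 2) · λ_8 → (19, 1, 8, 0) · λ_9 → (8, 5, 5, 2) · λ_10 → (19, 1, 8, 0)

Linkage partition of the 10 weights (4 classes, p=29):

[[1], [2], [3, 6, 7, 9], [4, 5, 8, 10]]


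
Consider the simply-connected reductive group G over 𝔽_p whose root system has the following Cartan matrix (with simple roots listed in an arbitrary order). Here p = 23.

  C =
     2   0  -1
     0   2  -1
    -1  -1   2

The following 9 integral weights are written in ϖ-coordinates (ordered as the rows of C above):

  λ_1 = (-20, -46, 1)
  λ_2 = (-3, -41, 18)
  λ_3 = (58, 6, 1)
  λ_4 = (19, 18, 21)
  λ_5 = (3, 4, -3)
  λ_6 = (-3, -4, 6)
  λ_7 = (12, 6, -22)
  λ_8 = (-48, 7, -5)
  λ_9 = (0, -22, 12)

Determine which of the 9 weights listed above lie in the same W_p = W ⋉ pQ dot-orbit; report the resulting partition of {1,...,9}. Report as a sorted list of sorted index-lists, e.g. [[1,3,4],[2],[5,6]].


Root system A_3: the 3×3 matrix C matches after relabeling.

λ_j+ρ reflected into Ā_23 (⟨·,θ^∨⟩≤23); 3-tuples as given:

    λ_1+ρ ↦ (16, 2, 4)
    λ_2+ρ ↦ (4, 0, 2)
    λ_3+ρ ↦ (7, 13, 1)
    λ_4+ρ ↦ (3, 4, 15)
    λ_5+ρ ↦ (2, 3, 2)
    λ_6+ρ ↦ (2, 3, 2)
    λ_7+ρ ↦ (7, 13, 1)
    λ_8+ρ ↦ (3, 4, 15)
    λ_9+ρ ↦ (7, 13, 1)

Grouping the 9 weights by Ā_23-representative: 5 linkage classes.

[[1], [2], [3, 7, 9], [4, 8], [5, 6]]


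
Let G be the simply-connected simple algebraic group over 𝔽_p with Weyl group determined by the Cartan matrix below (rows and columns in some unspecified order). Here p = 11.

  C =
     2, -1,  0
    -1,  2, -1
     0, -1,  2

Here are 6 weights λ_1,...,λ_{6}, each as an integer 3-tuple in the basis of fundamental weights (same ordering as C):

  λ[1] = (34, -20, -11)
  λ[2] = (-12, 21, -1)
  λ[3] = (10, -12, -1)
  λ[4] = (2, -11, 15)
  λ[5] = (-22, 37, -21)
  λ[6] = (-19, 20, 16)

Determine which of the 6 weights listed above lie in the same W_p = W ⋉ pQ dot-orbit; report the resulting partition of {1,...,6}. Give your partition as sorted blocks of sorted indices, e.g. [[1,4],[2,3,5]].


Cartan matrix: type A_3 (|W|=24); un-permuting the 3 rows.

Each λ_j+ρ reduced to Ā_11; 3-tuples below use C's row order:

  1: (2, 3, 1)
  2: (0, 0, 11)
  3: (0, 0, 11)
  4: (2, 3, 1)
  5: (2, 3, 1)
  6: (2, 3, 1)

Partition of {1..6} into 2 W_11-dot-orbits:

[[1, 4, 5, 6], [2, 3]]


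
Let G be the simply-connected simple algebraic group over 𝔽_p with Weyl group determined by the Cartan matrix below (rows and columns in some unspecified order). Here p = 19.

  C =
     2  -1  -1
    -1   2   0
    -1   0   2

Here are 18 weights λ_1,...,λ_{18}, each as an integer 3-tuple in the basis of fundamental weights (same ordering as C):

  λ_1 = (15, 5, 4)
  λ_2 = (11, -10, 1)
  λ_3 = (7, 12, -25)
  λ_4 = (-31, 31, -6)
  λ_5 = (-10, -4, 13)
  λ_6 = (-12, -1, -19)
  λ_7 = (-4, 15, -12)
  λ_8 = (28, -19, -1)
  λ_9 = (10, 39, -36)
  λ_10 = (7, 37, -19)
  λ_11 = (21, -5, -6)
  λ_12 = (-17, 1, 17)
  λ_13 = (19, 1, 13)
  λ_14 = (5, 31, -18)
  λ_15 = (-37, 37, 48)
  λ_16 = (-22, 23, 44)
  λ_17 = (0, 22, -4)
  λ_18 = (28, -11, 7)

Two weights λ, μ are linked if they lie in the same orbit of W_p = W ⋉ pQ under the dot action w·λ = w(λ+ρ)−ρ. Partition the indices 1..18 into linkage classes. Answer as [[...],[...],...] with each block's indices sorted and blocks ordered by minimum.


Cartan matrix: type A_3 (|W|=24); un-permuting the 3 rows.

λ_j+ρ reflected into Ā_19 (⟨·,θ^∨⟩≤19); 3-tuples as given:

  λ_1+ρ ↦ (11, 2, 3);  λ_2+ρ ↦ (3, 9, 2);  λ_3+ρ ↦ (11, 2, 3);  λ_4+ρ ↦ (11, 2, 3);  λ_5+ρ ↦ (3, 9, 2);  λ_6+ρ ↦ (1, 8, 10);  λ_7+ρ ↦ (11, 2, 3);  λ_8+ρ ↦ (1, 8, 10);  λ_9+ρ ↦ (11, 2, 3);  λ_10+ρ ↦ (1, 8, 10);  λ_11+ρ ↦ (13, 1, 2);  λ_12+ρ ↦ (2, 14, 2);  λ_13+ρ ↦ (2, 14, 2);  λ_14+ρ ↦ (2, 0, 11);  λ_15+ρ ↦ (2, 0, 11);  λ_16+ρ ↦ (3, 9, 2);  λ_17+ρ ↦ (2, 14, 2);  λ_18+ρ ↦ (1, 8, 10)

These 18 weights hit 6 W_19-dot-orbits; sizes (5, 3, 4, 1, 3, 2):

[[1, 3, 4, 7, 9], [2, 5, 16], [6, 8, 10, 18], [11], [12, 13, 17], [14, 15]]


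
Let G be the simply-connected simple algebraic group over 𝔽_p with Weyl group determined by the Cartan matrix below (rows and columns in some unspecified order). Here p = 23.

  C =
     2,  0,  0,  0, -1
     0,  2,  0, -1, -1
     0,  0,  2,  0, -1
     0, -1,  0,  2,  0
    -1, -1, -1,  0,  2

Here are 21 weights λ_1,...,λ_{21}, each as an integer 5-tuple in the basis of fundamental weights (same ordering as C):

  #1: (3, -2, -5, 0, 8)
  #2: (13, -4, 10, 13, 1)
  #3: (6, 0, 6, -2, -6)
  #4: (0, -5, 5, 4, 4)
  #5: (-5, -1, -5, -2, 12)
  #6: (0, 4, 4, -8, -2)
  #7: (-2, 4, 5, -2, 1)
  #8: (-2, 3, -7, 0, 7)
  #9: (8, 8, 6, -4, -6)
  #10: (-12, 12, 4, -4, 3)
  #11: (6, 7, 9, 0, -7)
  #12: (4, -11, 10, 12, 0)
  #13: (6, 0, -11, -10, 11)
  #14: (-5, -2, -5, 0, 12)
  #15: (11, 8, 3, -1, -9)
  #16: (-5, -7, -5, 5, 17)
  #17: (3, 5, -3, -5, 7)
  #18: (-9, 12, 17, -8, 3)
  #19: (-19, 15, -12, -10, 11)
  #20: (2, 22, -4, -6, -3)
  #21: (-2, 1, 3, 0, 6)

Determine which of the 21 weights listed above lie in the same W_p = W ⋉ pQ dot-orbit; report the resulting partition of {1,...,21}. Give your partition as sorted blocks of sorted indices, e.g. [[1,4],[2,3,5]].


Type D_5, rank 5, |W|=1920; reorder rows/cols to standard.

Folding the 21 weights λ_j+ρ into Ā_23 (reps in the given 5-coord order):

  [1] (4, 1, 4, 0, 4) · [2] (1, 2, 4, 1, 6) · [3] (2, 1, 2, 4, 0) · [4] (1, 4, 6, 1, 1) · [5] (4, 1, 4, 0, 4) · [6] (2, 1, 2, 4, 0) · [7] (1, 4, 6, 1, 1) · [8] (1, 4, 6, 1, 1) · [9] (4, 1, 2, 3, 5) · [10] (4, 1, 2, 3, 5) · [11] (1, 2, 4, 1, 6) · [12] (4, 1, 2, 3, 5) · [13] (1, 2, 4, 1, 6) · [14] (4, 1, 4, 0, 4) · [15] (4, 1, 4, 0, 4) · [16] (4, 1, 4, 0, 4) · [17] (4, 1, 2, 3, 5) · [18] (4, 1, 6, 4, 3) · [19] (1, 4, 6, 1, 1) · [20] (2, 1, 2, 4, 0) · [21] (1, 2, 4, 1, 6)

6 distinct reps among the 21 weights ⇒ 6 W_23-linkage classes:

[[1, 5, 14, 15, 16], [2, 11, 13, 21], [3, 6, 20], [4, 7, 8, 19], [9, 10, 12, 17], [18]]
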